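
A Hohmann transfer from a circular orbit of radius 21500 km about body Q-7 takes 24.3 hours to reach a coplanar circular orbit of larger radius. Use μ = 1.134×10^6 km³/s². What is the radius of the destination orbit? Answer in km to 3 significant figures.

r₂ = 1.70×10^5 km

Transfer time t = 24.3 hours = 87480 s, and t = π√(a_t³/μ).
So a_t = (μ t²/π²)^(1/3) = (1.134×10^6 × (87480)² / π²)^(1/3) = 95803 km.
Since a_t = (r₁ + r₂)/2, r₂ = 2a_t − r₁ = 2×95803 − 21500 = 1.70106×10^5 km.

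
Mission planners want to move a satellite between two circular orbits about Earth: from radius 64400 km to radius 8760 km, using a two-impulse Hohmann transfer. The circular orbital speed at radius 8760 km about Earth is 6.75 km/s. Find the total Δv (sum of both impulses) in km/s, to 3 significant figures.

From the circular-orbit relation v² = μ/r at r = 8760 km: μ = v²r = (6.75)² × 8760 = 3.99128×10^5 km³/s².
The Hohmann ellipse has a_t = (r₁ + r₂)/2 = 36580 km.
At r₁ the circular-orbit speed is v₁ = √(μ/r₁) = 2.4895 km/s.
On the transfer ellipse at r₁, vis-viva gives v_a = √[μ(2/r₁ − 1/a_t)] = 1.2183 km/s.
First burn Δv₁ = |v_a − v₁| = 1.271 km/s.
At r₂, v₂ = √(μ/r₂) = 6.750 km/s.
Transfer-orbit speed at r₂: v_p = √[μ(2/r₂ − 1/a_t)] = 8.956 km/s.
Second burn Δv₂ = |v₂ − v_p| = 2.206 km/s.
Total Δv = Δv₁ + Δv₂ = 3.477 km/s.

Δv = 3.48 km/s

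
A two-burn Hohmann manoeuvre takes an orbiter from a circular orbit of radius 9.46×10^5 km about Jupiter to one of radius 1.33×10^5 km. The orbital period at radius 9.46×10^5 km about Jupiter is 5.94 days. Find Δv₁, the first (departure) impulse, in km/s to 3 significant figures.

From Kepler's third law T² = 4π²r³/μ at r = 9.46×10^5 km, T = 5.94 days = 5.94 × 86400 s = 5.13216×10^5 s: μ = 4π²r³/T² = 1.26892×10^8 km³/s².
Transfer-ellipse semi-major axis a_t = (r₁ + r₂)/2 = (9.460×10^5 + 1.330×10^5)/2 = 5.395×10^5 km.
Circular speed at r = 9.460×10^5 km: v_c = √(μ/r) = 11.5817 km/s.
Transfer-orbit speed at the same r (vis-viva, a = a_t): v_t = √[μ(2/r − 1/a_t)] = 5.75044 km/s.
Δv₁ = |v_t − v_c| = |5.75044 − 11.5817| = 5.831 km/s.

Δv₁ = 5.83 km/s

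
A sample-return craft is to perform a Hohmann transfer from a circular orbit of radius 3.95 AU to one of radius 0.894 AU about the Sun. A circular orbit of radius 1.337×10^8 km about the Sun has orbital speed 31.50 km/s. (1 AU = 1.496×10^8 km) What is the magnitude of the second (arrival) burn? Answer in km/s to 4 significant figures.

From the circular-orbit relation v² = μ/r at r = 1.337×10^8 km: μ = v²r = (31.50)² × 1.337×10^8 = 1.32664×10^11 km³/s².
In km: r₁ = 3.95 × 1.496×10^8 = 5.9092×10^8 km; r₂ = 0.894 × 1.496×10^8 = 1.337424×10^8 km.
Transfer-ellipse semi-major axis a_t = (r₁ + r₂)/2 = (5.9092×10^8 + 1.337424×10^8)/2 = 3.623312×10^8 km.
Circular speed at r = 1.337424×10^8 km: v_c = √(μ/r) = 31.495 km/s.
Vis-viva on the transfer ellipse at r = 1.337424×10^8 km gives v_t = √[μ(2/r − 1/a_t)] = 40.221 km/s.
Δv₂ = |v_t − v_c| = |40.221 − 31.495| = 8.726 km/s.

Δv₂ = 8.726 km/s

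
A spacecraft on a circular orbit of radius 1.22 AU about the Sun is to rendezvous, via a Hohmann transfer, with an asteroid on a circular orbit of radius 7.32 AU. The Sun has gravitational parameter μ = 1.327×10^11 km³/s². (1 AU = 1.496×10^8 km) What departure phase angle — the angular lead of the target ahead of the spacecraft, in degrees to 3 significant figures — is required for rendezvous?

In km: r₁ = 1.22 × 1.496×10^8 = 1.82512×10^8 km; r₂ = 7.32 × 1.496×10^8 = 1.095072×10^9 km.
Semi-major axis of the transfer orbit: a_t = (1.82512×10^8 + 1.095072×10^9)/2 = 6.38792×10^8 km.
Transfer time t = π√(a_t³/μ) = 1.39237×10^8 s.
The target's mean motion on its circular orbit is ω₂ = √(μ/r₂³) = 1.00524×10^-8 rad/s.
Angle swept by the target during transfer: ω₂·t = 1.3997 rad = 80.20°.
The spacecraft traverses 180° on the transfer ellipse, so the target must lead by 180° − 80.20° = 99.8°.

φ = 99.8°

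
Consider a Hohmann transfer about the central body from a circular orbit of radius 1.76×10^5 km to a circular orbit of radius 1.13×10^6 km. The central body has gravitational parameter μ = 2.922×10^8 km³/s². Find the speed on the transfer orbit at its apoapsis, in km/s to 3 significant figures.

v = 8.35 km/s

The Hohmann ellipse has a_t = (r₁ + r₂)/2 = 6.530×10^5 km.
At apoapsis, r = 1.130×10^6 km.
From the vis-viva equation, v = √[μ(2/r − 1/a_t)] = 8.348 km/s.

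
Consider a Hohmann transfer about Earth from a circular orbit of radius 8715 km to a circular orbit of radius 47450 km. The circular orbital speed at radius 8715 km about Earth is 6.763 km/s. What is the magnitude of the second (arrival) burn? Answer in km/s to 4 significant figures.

Δv₂ = 1.284 km/s

From the circular-orbit relation v² = μ/r at r = 8715 km: μ = v²r = (6.763)² × 8715 = 3.98608×10^5 km³/s².
The Hohmann ellipse has a_t = (r₁ + r₂)/2 = 28082.5 km.
Circular speed at r = 47450 km: v_c = √(μ/r) = 2.8984 km/s.
Vis-viva on the transfer ellipse at r = 47450 km gives v_t = √[μ(2/r − 1/a_t)] = 1.6146 km/s.
Δv₂ = |v_t − v_c| = |1.6146 − 2.8984| = 1.284 km/s.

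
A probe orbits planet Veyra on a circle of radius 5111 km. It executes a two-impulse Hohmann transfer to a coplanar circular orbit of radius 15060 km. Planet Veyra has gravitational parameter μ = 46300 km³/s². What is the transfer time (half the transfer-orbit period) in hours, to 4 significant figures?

t = 4.108 hours

The Hohmann ellipse has a_t = (r₁ + r₂)/2 = 10085.5 km.
By Kepler's third law the transfer-orbit period is T = 2π√(a_t³/μ), so t = T/2 = 14790 s.
Converting: 14790 s ÷ 3600 s/hour = 4.108 hours.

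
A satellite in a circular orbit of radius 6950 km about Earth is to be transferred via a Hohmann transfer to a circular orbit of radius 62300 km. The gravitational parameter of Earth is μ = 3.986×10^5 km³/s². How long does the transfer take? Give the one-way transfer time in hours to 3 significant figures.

Transfer-ellipse semi-major axis a_t = (r₁ + r₂)/2 = (6950 + 62300)/2 = 34625 km.
Half the transfer-orbit period gives t = π√(a_t³/μ) = 32060 s.
Converting: 32060 s ÷ 3600 s/hour = 8.91 hours.

t = 8.91 hours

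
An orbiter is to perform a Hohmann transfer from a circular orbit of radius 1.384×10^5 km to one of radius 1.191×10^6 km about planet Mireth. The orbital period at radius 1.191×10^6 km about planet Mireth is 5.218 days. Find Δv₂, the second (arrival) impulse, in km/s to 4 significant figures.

From Kepler's third law T² = 4π²r³/μ at r = 1.191×10^6 km, T = 5.218 days = 5.218 × 86400 s = 4.508352×10^5 s: μ = 4π²r³/T² = 3.28140×10^8 km³/s².
Semi-major axis of the transfer orbit: a_t = (1.384×10^5 + 1.191×10^6)/2 = 6.647×10^5 km.
Circular speed at r = 1.191×10^6 km: v_c = √(μ/r) = 16.599 km/s.
Transfer-orbit speed at the same r (vis-viva, a = a_t): v_t = √[μ(2/r − 1/a_t)] = 7.5741 km/s.
Δv₂ = |v_t − v_c| = |7.5741 − 16.599| = 9.025 km/s.

Δv₂ = 9.025 km/s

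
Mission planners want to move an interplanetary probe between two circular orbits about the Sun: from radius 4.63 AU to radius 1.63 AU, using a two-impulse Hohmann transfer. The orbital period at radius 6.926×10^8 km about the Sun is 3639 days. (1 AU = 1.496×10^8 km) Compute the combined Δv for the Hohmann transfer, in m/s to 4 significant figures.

Δv = 8897 m/s

From Kepler's third law T² = 4π²r³/μ at r = 6.926×10^8 km, T = 3639 days = 3639 × 86400 s = 3.144096×10^8 s: μ = 4π²r³/T² = 1.32683×10^11 km³/s².
In km: r₁ = 4.63 × 1.496×10^8 = 6.92648×10^8 km; r₂ = 1.63 × 1.496×10^8 = 2.43848×10^8 km.
Transfer-ellipse semi-major axis a_t = (r₁ + r₂)/2 = (6.92648×10^8 + 2.43848×10^8)/2 = 4.68248×10^8 km.
Circular speed at r₁: v₁ = √(μ/r₁) = √(1.32683×10^11/6.92648×10^8) = 13.8405 km/s.
On the transfer ellipse at r₁, vis-viva gives v_a = √[μ(2/r₁ − 1/a_t)] = 9.98788 km/s.
First burn Δv₁ = |v_a − v₁| = 3.853 km/s.
Circular speed at r₂: v₂ = √(μ/r₂) = 23.326 km/s.
Transfer-orbit speed at r₂: v_p = √[μ(2/r₂ − 1/a_t)] = 28.370 km/s.
Second burn Δv₂ = |v₂ − v_p| = 5.044 km/s.
Total Δv = Δv₁ + Δv₂ = 8.897 km/s.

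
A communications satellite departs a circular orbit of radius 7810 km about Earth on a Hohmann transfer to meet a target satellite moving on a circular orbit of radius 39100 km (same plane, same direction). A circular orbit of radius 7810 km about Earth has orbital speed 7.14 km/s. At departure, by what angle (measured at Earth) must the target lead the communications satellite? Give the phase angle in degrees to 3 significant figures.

φ = 96.4°

From the circular-orbit relation v² = μ/r at r = 7810 km: μ = v²r = (7.14)² × 7810 = 3.98151×10^5 km³/s².
Transfer-ellipse semi-major axis a_t = (r₁ + r₂)/2 = (7810 + 39100)/2 = 23455 km.
The half-period of the transfer ellipse is t = π√(a_t³/μ) = 17885 s.
The target's mean motion on its circular orbit is ω₂ = √(μ/r₂³) = 8.1613×10^-5 rad/s.
Angle swept by the target during transfer: ω₂·t = 1.4596 rad = 83.63°.
Arrival is 180° from departure on the ellipse, so φ = 180° − 83.63° = 96.4°.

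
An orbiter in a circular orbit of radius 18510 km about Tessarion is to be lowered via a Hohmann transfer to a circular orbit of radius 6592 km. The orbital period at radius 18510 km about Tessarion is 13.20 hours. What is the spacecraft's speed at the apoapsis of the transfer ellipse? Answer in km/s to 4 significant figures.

v = 1.774 km/s

From Kepler's third law T² = 4π²r³/μ at r = 18510 km, T = 13.20 hours = 13.20 × 3600 s = 47520 s: μ = 4π²r³/T² = 1.10873×10^5 km³/s².
Semi-major axis of the transfer orbit: a_t = (18510 + 6592)/2 = 12551 km.
The apoapsis of the transfer ellipse is at r = 18510 km.
Applying v² = μ(2/r − 1/a_t): v = 1.774 km/s.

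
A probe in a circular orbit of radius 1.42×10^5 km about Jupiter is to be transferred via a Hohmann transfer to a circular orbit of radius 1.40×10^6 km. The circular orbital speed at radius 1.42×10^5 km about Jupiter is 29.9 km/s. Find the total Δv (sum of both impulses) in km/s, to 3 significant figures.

Δv = 15.8 km/s

From the circular-orbit relation v² = μ/r at r = 1.42×10^5 km: μ = v²r = (29.9)² × 1.42×10^5 = 1.26949×10^8 km³/s².
The Hohmann ellipse has a_t = (r₁ + r₂)/2 = 7.710×10^5 km.
At r₁ the circular-orbit speed is v₁ = √(μ/r₁) = 29.90 km/s.
Transfer-orbit speed at r₁ (vis-viva equation): v_p = √[μ(2/r₁ − 1/a_t)] = 40.29 km/s.
First burn Δv₁ = |v_p − v₁| = 10.39 km/s.
Circular speed at r₂: v₂ = √(μ/r₂) = 9.523 km/s.
Transfer-orbit speed at r₂: v_a = √[μ(2/r₂ − 1/a_t)] = 4.087 km/s.
Second burn Δv₂ = |v₂ − v_a| = 5.436 km/s.
Δv = Δv₁ + Δv₂ = 10.39 + 5.436 = 15.83 km/s.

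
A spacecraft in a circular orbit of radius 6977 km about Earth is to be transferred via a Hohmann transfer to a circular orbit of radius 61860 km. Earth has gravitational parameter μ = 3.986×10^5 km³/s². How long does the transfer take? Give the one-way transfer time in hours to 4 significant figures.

t = 8.826 hours

Semi-major axis of the transfer orbit: a_t = (6977 + 61860)/2 = 34418.5 km.
Transfer time t = π√(a_t³/μ) = π√((34418.5)³ / 3.986×10^5) = 31774 s.
Converting: 31774 s ÷ 3600 s/hour = 8.826 hours.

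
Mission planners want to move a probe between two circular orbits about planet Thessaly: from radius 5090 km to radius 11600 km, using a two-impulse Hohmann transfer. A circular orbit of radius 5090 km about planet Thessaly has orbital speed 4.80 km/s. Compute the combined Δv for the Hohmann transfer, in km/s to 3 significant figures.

From the circular-orbit relation v² = μ/r at r = 5090 km: μ = v²r = (4.80)² × 5090 = 1.17274×10^5 km³/s².
Transfer-ellipse semi-major axis a_t = (r₁ + r₂)/2 = (5090 + 11600)/2 = 8345 km.
Circular speed at r₁: v₁ = √(μ/r₁) = √(1.17274×10^5/5090) = 4.8000 km/s.
On the transfer ellipse at r₁, v² = μ(2/r − 1/a) gives v_p = √[μ(2/r₁ − 1/a_t)] = 5.6592 km/s.
First burn Δv₁ = |v_p − v₁| = 0.8592 km/s.
At r₂, v₂ = √(μ/r₂) = 3.1796 km/s.
Transfer-orbit speed at r₂: v_a = √[μ(2/r₂ − 1/a_t)] = 2.4832 km/s.
Second burn Δv₂ = |v₂ − v_a| = 0.6964 km/s.
Total Δv = Δv₁ + Δv₂ = 1.556 km/s.

Δv = 1.56 km/s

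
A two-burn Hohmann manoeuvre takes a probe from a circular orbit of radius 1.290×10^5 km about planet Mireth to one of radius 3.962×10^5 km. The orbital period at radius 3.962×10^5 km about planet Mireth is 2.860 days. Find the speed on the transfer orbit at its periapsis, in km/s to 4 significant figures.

From Kepler's third law T² = 4π²r³/μ at r = 3.962×10^5 km, T = 2.860 days = 2.860 × 86400 s = 2.47104×10^5 s: μ = 4π²r³/T² = 4.02109×10^7 km³/s².
Semi-major axis of the transfer orbit: a_t = (1.290×10^5 + 3.962×10^5)/2 = 2.626×10^5 km.
The periapsis of the transfer ellipse is at r = 1.290×10^5 km.
From the vis-viva equation, v = √[μ(2/r − 1/a_t)] = 21.69 km/s.

v = 21.69 km/s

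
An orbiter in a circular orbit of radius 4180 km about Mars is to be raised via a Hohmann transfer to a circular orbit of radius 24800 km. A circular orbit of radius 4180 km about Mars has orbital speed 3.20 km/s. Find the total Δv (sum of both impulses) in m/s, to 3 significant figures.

From the circular-orbit relation v² = μ/r at r = 4180 km: μ = v²r = (3.20)² × 4180 = 42803.2 km³/s².
Semi-major axis of the transfer orbit: a_t = (4180 + 24800)/2 = 14490 km.
Circular speed at r₁: v₁ = √(μ/r₁) = √(42803.2/4180) = 3.20000 km/s.
On the transfer ellipse at r₁, v² = μ(2/r − 1/a) gives v_p = √[μ(2/r₁ − 1/a_t)] = 4.18641 km/s.
First burn Δv₁ = |v_p − v₁| = 0.98641 km/s.
At r₂, v₂ = √(μ/r₂) = 1.31375 km/s.
Transfer-orbit speed at r₂: v_a = √[μ(2/r₂ − 1/a_t)] = 0.705612 km/s.
Second burn Δv₂ = |v₂ − v_a| = 0.60814 km/s.
Δv = Δv₁ + Δv₂ = 0.98641 + 0.60814 = 1.595 km/s.

Δv = 1590 m/s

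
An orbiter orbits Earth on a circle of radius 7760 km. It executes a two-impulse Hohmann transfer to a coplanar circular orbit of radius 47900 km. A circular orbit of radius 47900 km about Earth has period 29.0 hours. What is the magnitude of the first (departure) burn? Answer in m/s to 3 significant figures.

Δv₁ = 2230 m/s

From Kepler's third law T² = 4π²r³/μ at r = 47900 km, T = 29.0 hours = 29.0 × 3600 s = 1.044×10^5 s: μ = 4π²r³/T² = 3.98075×10^5 km³/s².
Semi-major axis of the transfer orbit: a_t = (7760 + 47900)/2 = 27830 km.
Circular speed at r = 7760 km: v_c = √(μ/r) = 7.162 km/s.
Transfer-orbit speed at the same r (vis-viva, a = a_t): v_t = √[μ(2/r − 1/a_t)] = 9.396 km/s.
Δv₁ = |v_t − v_c| = |9.396 − 7.162| = 2.234 km/s.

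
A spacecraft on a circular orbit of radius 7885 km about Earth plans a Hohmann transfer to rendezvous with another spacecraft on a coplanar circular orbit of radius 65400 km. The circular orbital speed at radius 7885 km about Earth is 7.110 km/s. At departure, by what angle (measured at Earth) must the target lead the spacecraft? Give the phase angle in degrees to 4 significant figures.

From the circular-orbit relation v² = μ/r at r = 7885 km: μ = v²r = (7.110)² × 7885 = 3.98603×10^5 km³/s².
Semi-major axis of the transfer orbit: a_t = (7885 + 65400)/2 = 36642.5 km.
The half-period of the transfer ellipse is t = π√(a_t³/μ) = 34900 s.
Target angular speed ω₂ = √(μ/r₂³) = 3.775×10^-5 rad/s.
Angle swept by the target during transfer: ω₂·t = 1.3175 rad = 75.49°.
The spacecraft traverses 180° on the transfer ellipse, so the target must lead by 180° − 75.49° = 104.5°.

φ = 104.5°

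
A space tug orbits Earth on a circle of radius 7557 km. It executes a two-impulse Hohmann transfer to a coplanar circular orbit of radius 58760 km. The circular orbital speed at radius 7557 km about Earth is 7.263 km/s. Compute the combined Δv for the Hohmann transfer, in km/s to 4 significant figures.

Δv = 3.767 km/s

From the circular-orbit relation v² = μ/r at r = 7557 km: μ = v²r = (7.263)² × 7557 = 3.98641×10^5 km³/s².
The Hohmann ellipse has a_t = (r₁ + r₂)/2 = 33158.5 km.
At r₁ the circular-orbit speed is v₁ = √(μ/r₁) = 7.263 km/s.
Transfer-orbit speed at r₁ (v² = μ(2/r − 1/a)): v_p = √[μ(2/r₁ − 1/a_t)] = 9.669 km/s.
First burn Δv₁ = |v_p − v₁| = 2.406 km/s.
At r₂, v₂ = √(μ/r₂) = 2.6047 km/s.
Transfer-orbit speed at r₂: v_a = √[μ(2/r₂ − 1/a_t)] = 1.2434 km/s.
Second burn Δv₂ = |v₂ − v_a| = 1.361 km/s.
Total Δv = Δv₁ + Δv₂ = 3.767 km/s.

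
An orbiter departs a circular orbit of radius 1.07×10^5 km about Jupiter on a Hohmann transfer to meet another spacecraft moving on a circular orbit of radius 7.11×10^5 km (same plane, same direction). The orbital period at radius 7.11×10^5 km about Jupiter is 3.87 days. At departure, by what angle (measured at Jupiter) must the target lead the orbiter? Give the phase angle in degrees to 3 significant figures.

From Kepler's third law T² = 4π²r³/μ at r = 7.11×10^5 km, T = 3.87 days = 3.87 × 86400 s = 3.34368×10^5 s: μ = 4π²r³/T² = 1.26917×10^8 km³/s².
Semi-major axis of the transfer orbit: a_t = (1.070×10^5 + 7.110×10^5)/2 = 4.090×10^5 km.
The half-period of the transfer ellipse is t = π√(a_t³/μ) = 72941.6 s.
Target angular speed ω₂ = √(μ/r₂³) = 1.87912×10^-5 rad/s.
Angle swept by the target during transfer: ω₂·t = 1.37066 rad = 78.53°.
Arrival is 180° from departure on the ellipse, so φ = 180° − 78.53° = 101°.

φ = 101°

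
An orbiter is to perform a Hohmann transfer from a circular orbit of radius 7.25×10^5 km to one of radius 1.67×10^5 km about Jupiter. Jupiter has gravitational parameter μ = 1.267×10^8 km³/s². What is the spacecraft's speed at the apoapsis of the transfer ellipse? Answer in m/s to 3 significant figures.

The Hohmann ellipse has a_t = (r₁ + r₂)/2 = 4.460×10^5 km.
At apoapsis, r = 7.250×10^5 km.
Vis-viva: v = √[μ(2/r − 1/a_t)] = √[1.267×10^8 × (2/7.250×10^5 − 1/4.460×10^5)] = 8.089 km/s.

v = 8090 m/s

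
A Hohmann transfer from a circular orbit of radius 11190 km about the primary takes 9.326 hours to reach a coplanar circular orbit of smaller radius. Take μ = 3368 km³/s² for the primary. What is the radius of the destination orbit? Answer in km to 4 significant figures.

Transfer time t = 9.326 hours = 33573.6 s, and t = π√(a_t³/μ).
So a_t = (μ t²/π²)^(1/3) = (3368 × (33573.6)² / π²)^(1/3) = 7272.6 km.
Since a_t = (r₁ + r₂)/2, r₂ = 2a_t − r₁ = 2×7272.6 − 11190 = 3355.2 km.

r₂ = 3355 km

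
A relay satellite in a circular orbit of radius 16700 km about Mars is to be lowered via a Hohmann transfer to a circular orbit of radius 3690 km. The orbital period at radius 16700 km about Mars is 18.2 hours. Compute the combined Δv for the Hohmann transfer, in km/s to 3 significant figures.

From Kepler's third law T² = 4π²r³/μ at r = 16700 km, T = 18.2 hours = 18.2 × 3600 s = 65520 s: μ = 4π²r³/T² = 42831.3 km³/s².
The Hohmann ellipse has a_t = (r₁ + r₂)/2 = 10195 km.
At r₁ the circular-orbit speed is v₁ = √(μ/r₁) = 1.60148 km/s.
Transfer-orbit speed at r₁ (v² = μ(2/r − 1/a)): v_a = √[μ(2/r₁ − 1/a_t)] = 0.963478 km/s.
First burn Δv₁ = |v_a − v₁| = 0.63800 km/s.
Circular speed at r₂: v₂ = √(μ/r₂) = 3.406964 km/s.
Transfer-orbit speed at r₂: v_p = √[μ(2/r₂ − 1/a_t)] = 4.360458 km/s.
Second burn Δv₂ = |v₂ − v_p| = 0.95349 km/s.
Δv = Δv₁ + Δv₂ = 0.63800 + 0.95349 = 1.591 km/s.

Δv = 1.59 km/s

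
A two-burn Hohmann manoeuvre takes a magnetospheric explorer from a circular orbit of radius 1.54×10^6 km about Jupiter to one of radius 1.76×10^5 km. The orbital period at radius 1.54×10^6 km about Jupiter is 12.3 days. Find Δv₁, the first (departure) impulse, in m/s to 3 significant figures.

Δv₁ = 4980 m/s

From Kepler's third law T² = 4π²r³/μ at r = 1.54×10^6 km, T = 12.3 days = 12.3 × 86400 s = 1.06272×10^6 s: μ = 4π²r³/T² = 1.27669×10^8 km³/s².
Transfer-ellipse semi-major axis a_t = (r₁ + r₂)/2 = (1.540×10^6 + 1.760×10^5)/2 = 8.580×10^5 km.
Circular speed at r = 1.540×10^6 km: v_c = √(μ/r) = 9.105 km/s.
Vis-viva on the transfer ellipse at r = 1.540×10^6 km gives v_t = √[μ(2/r − 1/a_t)] = 4.124 km/s.
Δv₁ = |v_t − v_c| = |4.124 − 9.105| = 4.981 km/s.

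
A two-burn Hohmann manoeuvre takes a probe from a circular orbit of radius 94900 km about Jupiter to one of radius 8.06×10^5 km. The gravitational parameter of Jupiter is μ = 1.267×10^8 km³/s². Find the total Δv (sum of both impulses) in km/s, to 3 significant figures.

Transfer-ellipse semi-major axis a_t = (r₁ + r₂)/2 = (94900 + 8.060×10^5)/2 = 4.5045×10^5 km.
At r₁ the circular-orbit speed is v₁ = √(μ/r₁) = 36.54 km/s.
On the transfer ellipse at r₁, vis-viva equation gives v_p = √[μ(2/r₁ − 1/a_t)] = 48.88 km/s.
First burn Δv₁ = |v_p − v₁| = 12.34 km/s.
Circular speed at r₂: v₂ = √(μ/r₂) = 12.538 km/s.
Transfer-orbit speed at r₂: v_a = √[μ(2/r₂ − 1/a_t)] = 5.7548 km/s.
Second burn Δv₂ = |v₂ − v_a| = 6.783 km/s.
Δv = Δv₁ + Δv₂ = 12.34 + 6.783 = 19.12 km/s.

Δv = 19.1 km/s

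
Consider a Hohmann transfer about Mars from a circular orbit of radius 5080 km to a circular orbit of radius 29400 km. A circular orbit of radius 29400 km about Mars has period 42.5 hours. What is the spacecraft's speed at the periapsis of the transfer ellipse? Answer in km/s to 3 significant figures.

v = 3.79 km/s

From Kepler's third law T² = 4π²r³/μ at r = 29400 km, T = 42.5 hours = 42.5 × 3600 s = 1.530×10^5 s: μ = 4π²r³/T² = 42856.7 km³/s².
Transfer-ellipse semi-major axis a_t = (r₁ + r₂)/2 = (5080 + 29400)/2 = 17240 km.
At periapsis, r = 5080 km.
Vis-viva: v = √[μ(2/r − 1/a_t)] = √[42856.7 × (2/5080 − 1/17240)] = 3.793 km/s.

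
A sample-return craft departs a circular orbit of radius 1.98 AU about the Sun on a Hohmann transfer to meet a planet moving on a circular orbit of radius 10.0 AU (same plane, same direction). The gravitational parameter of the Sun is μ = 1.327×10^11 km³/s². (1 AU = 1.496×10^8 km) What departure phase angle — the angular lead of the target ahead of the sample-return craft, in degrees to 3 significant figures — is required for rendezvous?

In km: r₁ = 1.98 × 1.496×10^8 = 2.96208×10^8 km; r₂ = 10.0 × 1.496×10^8 = 1.496×10^9 km.
Transfer-ellipse semi-major axis a_t = (r₁ + r₂)/2 = (2.96208×10^8 + 1.496×10^9)/2 = 8.96104×10^8 km.
The half-period of the transfer ellipse is t = π√(a_t³/μ) = 2.31341×10^8 s.
Target angular speed ω₂ = √(μ/r₂³) = 6.29561×10^-9 rad/s.
Angle swept by the target during transfer: ω₂·t = 1.45643 rad = 83.447°.
The sample-return craft traverses 180° on the transfer ellipse, so the target must lead by 180° − 83.447° = 96.6°.

φ = 96.6°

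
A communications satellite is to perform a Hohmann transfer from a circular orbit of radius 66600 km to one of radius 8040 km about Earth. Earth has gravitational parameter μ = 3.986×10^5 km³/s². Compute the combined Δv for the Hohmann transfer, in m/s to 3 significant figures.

Transfer-ellipse semi-major axis a_t = (r₁ + r₂)/2 = (66600 + 8040)/2 = 37320 km.
Circular speed at r₁: v₁ = √(μ/r₁) = √(3.986×10^5/66600) = 2.4464 km/s.
On the transfer ellipse at r₁, v² = μ(2/r − 1/a) gives v_a = √[μ(2/r₁ − 1/a_t)] = 1.1355 km/s.
First burn Δv₁ = |v_a − v₁| = 1.311 km/s.
At r₂, v₂ = √(μ/r₂) = 7.041 km/s.
Transfer-orbit speed at r₂: v_p = √[μ(2/r₂ − 1/a_t)] = 9.406 km/s.
Second burn Δv₂ = |v₂ − v_p| = 2.365 km/s.
Δv = Δv₁ + Δv₂ = 1.311 + 2.365 = 3.676 km/s.

Δv = 3680 m/s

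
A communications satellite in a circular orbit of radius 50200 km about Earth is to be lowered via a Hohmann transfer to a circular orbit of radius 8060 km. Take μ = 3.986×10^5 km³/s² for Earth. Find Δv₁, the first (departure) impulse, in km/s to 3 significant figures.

Transfer-ellipse semi-major axis a_t = (r₁ + r₂)/2 = (50200 + 8060)/2 = 29130 km.
Circular speed at r = 50200 km: v_c = √(μ/r) = 2.818 km/s.
Transfer-orbit speed at the same r (vis-viva, a = a_t): v_t = √[μ(2/r − 1/a_t)] = 1.482 km/s.
Δv₁ = |v_t − v_c| = |1.482 − 2.818| = 1.336 km/s.

Δv₁ = 1.34 km/s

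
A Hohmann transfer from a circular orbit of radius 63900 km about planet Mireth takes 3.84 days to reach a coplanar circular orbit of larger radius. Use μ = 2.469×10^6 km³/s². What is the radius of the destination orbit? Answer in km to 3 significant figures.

r₂ = 5.40×10^5 km

Transfer time t = 3.84 days = 3.31776×10^5 s, and t = π√(a_t³/μ).
So a_t = (μ t²/π²)^(1/3) = (2.469×10^6 × (3.31776×10^5)² / π²)^(1/3) = 3.0197×10^5 km.
Since a_t = (r₁ + r₂)/2, r₂ = 2a_t − r₁ = 2×3.0197×10^5 − 63900 = 5.4004×10^5 km.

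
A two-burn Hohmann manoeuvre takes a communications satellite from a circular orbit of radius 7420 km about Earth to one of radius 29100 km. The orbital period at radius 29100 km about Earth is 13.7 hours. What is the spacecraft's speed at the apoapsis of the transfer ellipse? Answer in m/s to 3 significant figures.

From Kepler's third law T² = 4π²r³/μ at r = 29100 km, T = 13.7 hours = 13.7 × 3600 s = 49320 s: μ = 4π²r³/T² = 3.99938×10^5 km³/s².
Semi-major axis of the transfer orbit: a_t = (7420 + 29100)/2 = 18260 km.
The apoapsis of the transfer ellipse is at r = 29100 km.
Vis-viva: v = √[μ(2/r − 1/a_t)] = √[3.99938×10^5 × (2/29100 − 1/18260)] = 2.363 km/s.

v = 2360 m/s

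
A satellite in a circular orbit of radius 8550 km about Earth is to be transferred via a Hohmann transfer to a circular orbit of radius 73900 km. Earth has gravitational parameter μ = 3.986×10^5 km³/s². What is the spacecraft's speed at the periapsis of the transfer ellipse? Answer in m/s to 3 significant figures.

The Hohmann ellipse has a_t = (r₁ + r₂)/2 = 41225 km.
At periapsis, r = 8550 km.
From the vis-viva equation, v = √[μ(2/r − 1/a_t)] = 9.142 km/s.

v = 9140 m/s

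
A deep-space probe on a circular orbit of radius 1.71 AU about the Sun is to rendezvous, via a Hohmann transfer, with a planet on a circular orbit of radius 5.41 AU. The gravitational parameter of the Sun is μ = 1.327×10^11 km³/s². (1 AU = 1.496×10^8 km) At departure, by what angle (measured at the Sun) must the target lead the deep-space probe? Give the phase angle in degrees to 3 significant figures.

In km: r₁ = 1.71 × 1.496×10^8 = 2.55816×10^8 km; r₂ = 5.41 × 1.496×10^8 = 8.09336×10^8 km.
Semi-major axis of the transfer orbit: a_t = (2.55816×10^8 + 8.09336×10^8)/2 = 5.32576×10^8 km.
Transfer time t = π√(a_t³/μ) = 1.05995×10^8 s.
Target angular speed ω₂ = √(μ/r₂³) = 1.58213×10^-8 rad/s.
Angle swept by the target during transfer: ω₂·t = 1.67698 rad = 96.08°.
The deep-space probe traverses 180° on the transfer ellipse, so the target must lead by 180° − 96.08° = 83.9°.

φ = 83.9°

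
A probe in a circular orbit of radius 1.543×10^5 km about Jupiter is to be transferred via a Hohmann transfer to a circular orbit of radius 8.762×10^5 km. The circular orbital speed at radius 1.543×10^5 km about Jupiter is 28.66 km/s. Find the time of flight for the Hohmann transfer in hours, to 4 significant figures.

t = 28.67 hours

From the circular-orbit relation v² = μ/r at r = 1.543×10^5 km: μ = v²r = (28.66)² × 1.543×10^5 = 1.26741×10^8 km³/s².
Semi-major axis of the transfer orbit: a_t = (1.543×10^5 + 8.762×10^5)/2 = 5.1525×10^5 km.
By Kepler's third law the transfer-orbit period is T = 2π√(a_t³/μ), so t = T/2 = 1.032×10^5 s.
Converting: 1.032×10^5 s ÷ 3600 s/hour = 28.67 hours.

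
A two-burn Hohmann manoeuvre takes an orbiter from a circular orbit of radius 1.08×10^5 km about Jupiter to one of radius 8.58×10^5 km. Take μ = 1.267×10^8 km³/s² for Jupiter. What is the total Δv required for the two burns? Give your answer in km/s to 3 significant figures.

Δv = 17.8 km/s

Transfer-ellipse semi-major axis a_t = (r₁ + r₂)/2 = (1.080×10^5 + 8.580×10^5)/2 = 4.830×10^5 km.
Circular speed at r₁: v₁ = √(μ/r₁) = √(1.267×10^8/1.080×10^5) = 34.25 km/s.
Transfer-orbit speed at r₁ (vis-viva equation): v_p = √[μ(2/r₁ − 1/a_t)] = 45.65 km/s.
First burn Δv₁ = |v_p − v₁| = 11.40 km/s.
At r₂, v₂ = √(μ/r₂) = 12.152 km/s.
Transfer-orbit speed at r₂: v_a = √[μ(2/r₂ − 1/a_t)] = 5.7462 km/s.
Second burn Δv₂ = |v₂ − v_a| = 6.406 km/s.
Total Δv = Δv₁ + Δv₂ = 17.81 km/s.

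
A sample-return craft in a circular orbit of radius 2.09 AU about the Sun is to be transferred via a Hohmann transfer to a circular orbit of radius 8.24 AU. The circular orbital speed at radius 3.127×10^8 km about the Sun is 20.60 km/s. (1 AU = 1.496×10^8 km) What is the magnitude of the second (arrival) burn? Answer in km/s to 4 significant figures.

Δv₂ = 3.775 km/s

From the circular-orbit relation v² = μ/r at r = 3.127×10^8 km: μ = v²r = (20.60)² × 3.127×10^8 = 1.32697×10^11 km³/s².
In km: r₁ = 2.09 × 1.496×10^8 = 3.12664×10^8 km; r₂ = 8.24 × 1.496×10^8 = 1.232704×10^9 km.
The Hohmann ellipse has a_t = (r₁ + r₂)/2 = 7.72684×10^8 km.
Circular speed at r = 1.232704×10^9 km: v_c = √(μ/r) = 10.375 km/s.
Vis-viva on the transfer ellipse at r = 1.232704×10^9 km gives v_t = √[μ(2/r − 1/a_t)] = 6.5999 km/s.
Δv₂ = |v_t − v_c| = |6.5999 − 10.375| = 3.775 km/s.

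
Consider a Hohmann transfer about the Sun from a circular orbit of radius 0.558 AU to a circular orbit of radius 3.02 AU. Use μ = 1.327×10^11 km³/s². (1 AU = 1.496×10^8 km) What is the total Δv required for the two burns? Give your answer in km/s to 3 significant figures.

In km: r₁ = 0.558 × 1.496×10^8 = 8.34768×10^7 km; r₂ = 3.02 × 1.496×10^8 = 4.51792×10^8 km.
Transfer-ellipse semi-major axis a_t = (r₁ + r₂)/2 = (8.34768×10^7 + 4.51792×10^8)/2 = 2.676344×10^8 km.
Circular speed at r₁: v₁ = √(μ/r₁) = √(1.327×10^11/8.34768×10^7) = 39.87 km/s.
On the transfer ellipse at r₁, vis-viva equation gives v_p = √[μ(2/r₁ − 1/a_t)] = 51.80 km/s.
First burn Δv₁ = |v_p − v₁| = 11.93 km/s.
Circular speed at r₂: v₂ = √(μ/r₂) = 17.1382 km/s.
Transfer-orbit speed at r₂: v_a = √[μ(2/r₂ − 1/a_t)] = 9.57146 km/s.
Second burn Δv₂ = |v₂ − v_a| = 7.567 km/s.
Total Δv = Δv₁ + Δv₂ = 19.50 km/s.

Δv = 19.5 km/s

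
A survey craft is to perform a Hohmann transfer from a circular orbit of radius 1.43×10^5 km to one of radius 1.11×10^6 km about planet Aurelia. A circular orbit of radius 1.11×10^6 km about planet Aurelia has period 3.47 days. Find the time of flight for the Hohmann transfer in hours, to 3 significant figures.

From Kepler's third law T² = 4π²r³/μ at r = 1.11×10^6 km, T = 3.47 days = 3.47 × 86400 s = 2.99808×10^5 s: μ = 4π²r³/T² = 6.00679×10^8 km³/s².
The Hohmann ellipse has a_t = (r₁ + r₂)/2 = 6.265×10^5 km.
Transfer time t = π√(a_t³/μ) = π√((6.265×10^5)³ / 6.00679×10^8) = 63560 s.
Converting: 63560 s ÷ 3600 s/hour = 17.7 hours.

t = 17.7 hours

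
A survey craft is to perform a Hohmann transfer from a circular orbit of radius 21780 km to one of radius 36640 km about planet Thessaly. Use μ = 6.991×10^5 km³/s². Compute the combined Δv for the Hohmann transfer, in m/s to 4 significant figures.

Transfer-ellipse semi-major axis a_t = (r₁ + r₂)/2 = (21780 + 36640)/2 = 29210 km.
Circular speed at r₁: v₁ = √(μ/r₁) = √(6.991×10^5/21780) = 5.6655 km/s.
On the transfer ellipse at r₁, vis-viva equation gives v_p = √[μ(2/r₁ − 1/a_t)] = 6.3453 km/s.
First burn Δv₁ = |v_p − v₁| = 0.6798 km/s.
At r₂, v₂ = √(μ/r₂) = 4.3681 km/s.
Transfer-orbit speed at r₂: v_a = √[μ(2/r₂ − 1/a_t)] = 3.7719 km/s.
Second burn Δv₂ = |v₂ − v_a| = 0.5962 km/s.
Total Δv = Δv₁ + Δv₂ = 1.276 km/s.

Δv = 1276 m/s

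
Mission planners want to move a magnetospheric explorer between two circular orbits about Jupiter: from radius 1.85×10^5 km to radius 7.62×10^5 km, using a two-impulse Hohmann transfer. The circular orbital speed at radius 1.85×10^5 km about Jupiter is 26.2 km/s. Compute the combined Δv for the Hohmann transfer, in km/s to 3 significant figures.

Δv = 11.9 km/s

From the circular-orbit relation v² = μ/r at r = 1.85×10^5 km: μ = v²r = (26.2)² × 1.85×10^5 = 1.26991×10^8 km³/s².
Transfer-ellipse semi-major axis a_t = (r₁ + r₂)/2 = (1.850×10^5 + 7.620×10^5)/2 = 4.735×10^5 km.
Circular speed at r₁: v₁ = √(μ/r₁) = √(1.26991×10^8/1.850×10^5) = 26.200 km/s.
Transfer-orbit speed at r₁ (vis-viva equation): v_p = √[μ(2/r₁ − 1/a_t)] = 33.237 km/s.
First burn Δv₁ = |v_p − v₁| = 7.037 km/s.
Circular speed at r₂: v₂ = √(μ/r₂) = 12.9095 km/s.
Transfer-orbit speed at r₂: v_a = √[μ(2/r₂ − 1/a_t)] = 8.06929 km/s.
Second burn Δv₂ = |v₂ − v_a| = 4.840 km/s.
Δv = Δv₁ + Δv₂ = 7.037 + 4.840 = 11.88 km/s.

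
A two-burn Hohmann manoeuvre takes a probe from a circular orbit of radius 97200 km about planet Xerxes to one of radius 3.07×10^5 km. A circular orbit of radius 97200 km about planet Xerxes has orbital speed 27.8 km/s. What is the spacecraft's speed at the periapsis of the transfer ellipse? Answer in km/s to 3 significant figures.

v = 34.3 km/s

From the circular-orbit relation v² = μ/r at r = 97200 km: μ = v²r = (27.8)² × 97200 = 7.51200×10^7 km³/s².
Semi-major axis of the transfer orbit: a_t = (97200 + 3.070×10^5)/2 = 2.021×10^5 km.
At periapsis, r = 97200 km.
Vis-viva: v = √[μ(2/r − 1/a_t)] = √[7.51200×10^7 × (2/97200 − 1/2.021×10^5)] = 34.26 km/s.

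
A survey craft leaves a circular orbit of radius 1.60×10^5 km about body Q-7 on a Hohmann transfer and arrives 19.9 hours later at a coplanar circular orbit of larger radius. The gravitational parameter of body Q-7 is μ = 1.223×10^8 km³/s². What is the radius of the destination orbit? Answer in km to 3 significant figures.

Transfer time t = 19.9 hours = 71640 s, and t = π√(a_t³/μ).
So a_t = (μ t²/π²)^(1/3) = (1.223×10^8 × (71640)² / π²)^(1/3) = 3.9916×10^5 km.
Since a_t = (r₁ + r₂)/2, r₂ = 2a_t − r₁ = 2×3.9916×10^5 − 1.600×10^5 = 6.3832×10^5 km.

r₂ = 6.38×10^5 km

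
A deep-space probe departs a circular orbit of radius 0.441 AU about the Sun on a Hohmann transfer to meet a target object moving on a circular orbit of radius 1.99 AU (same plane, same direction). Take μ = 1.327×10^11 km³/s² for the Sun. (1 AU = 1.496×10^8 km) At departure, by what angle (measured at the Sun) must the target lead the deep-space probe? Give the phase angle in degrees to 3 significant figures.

In km: r₁ = 0.441 × 1.496×10^8 = 6.59736×10^7 km; r₂ = 1.99 × 1.496×10^8 = 2.97704×10^8 km.
Transfer-ellipse semi-major axis a_t = (r₁ + r₂)/2 = (6.59736×10^7 + 2.97704×10^8)/2 = 1.818388×10^8 km.
The half-period of the transfer ellipse is t = π√(a_t³/μ) = 2.1147×10^7 s.
Target angular speed ω₂ = √(μ/r₂³) = 7.0918×10^-8 rad/s.
Angle swept by the target during transfer: ω₂·t = 1.4997 rad = 85.93°.
The deep-space probe traverses 180° on the transfer ellipse, so the target must lead by 180° − 85.93° = 94.1°.

φ = 94.1°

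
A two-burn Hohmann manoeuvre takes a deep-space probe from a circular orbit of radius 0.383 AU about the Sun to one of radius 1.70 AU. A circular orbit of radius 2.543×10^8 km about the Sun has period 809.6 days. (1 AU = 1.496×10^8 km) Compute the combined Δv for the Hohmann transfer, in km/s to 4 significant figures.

Δv = 22.35 km/s

From Kepler's third law T² = 4π²r³/μ at r = 2.543×10^8 km, T = 809.6 days = 809.6 × 86400 s = 6.994944×10^7 s: μ = 4π²r³/T² = 1.32688×10^11 km³/s².
In km: r₁ = 0.383 × 1.496×10^8 = 5.72968×10^7 km; r₂ = 1.70 × 1.496×10^8 = 2.5432×10^8 km.
The Hohmann ellipse has a_t = (r₁ + r₂)/2 = 1.558084×10^8 km.
Circular speed at r₁: v₁ = √(μ/r₁) = √(1.32688×10^11/5.72968×10^7) = 48.12 km/s.
Transfer-orbit speed at r₁ (vis-viva equation): v_p = √[μ(2/r₁ − 1/a_t)] = 61.48 km/s.
First burn Δv₁ = |v_p − v₁| = 13.36 km/s.
At r₂, v₂ = √(μ/r₂) = 22.84 km/s.
Transfer-orbit speed at r₂: v_a = √[μ(2/r₂ − 1/a_t)] = 13.85 km/s.
Second burn Δv₂ = |v₂ − v_a| = 8.990 km/s.
Δv = Δv₁ + Δv₂ = 13.36 + 8.990 = 22.35 km/s.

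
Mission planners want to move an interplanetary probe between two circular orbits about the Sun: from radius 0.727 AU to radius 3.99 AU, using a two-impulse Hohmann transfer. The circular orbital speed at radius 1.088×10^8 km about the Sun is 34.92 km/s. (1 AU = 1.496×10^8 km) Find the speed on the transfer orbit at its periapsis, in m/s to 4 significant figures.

From the circular-orbit relation v² = μ/r at r = 1.088×10^8 km: μ = v²r = (34.92)² × 1.088×10^8 = 1.32671×10^11 km³/s².
In km: r₁ = 0.727 × 1.496×10^8 = 1.087592×10^8 km; r₂ = 3.99 × 1.496×10^8 = 5.96904×10^8 km.
The Hohmann ellipse has a_t = (r₁ + r₂)/2 = 3.528316×10^8 km.
At periapsis, r = 1.087592×10^8 km.
From the vis-viva equation, v = √[μ(2/r − 1/a_t)] = 45.43 km/s.

v = 45430 m/s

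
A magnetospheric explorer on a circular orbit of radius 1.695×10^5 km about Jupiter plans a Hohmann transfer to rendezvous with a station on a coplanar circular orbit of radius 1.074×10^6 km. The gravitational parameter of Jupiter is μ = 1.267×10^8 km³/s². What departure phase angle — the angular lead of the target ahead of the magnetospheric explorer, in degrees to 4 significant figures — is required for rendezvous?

Transfer-ellipse semi-major axis a_t = (r₁ + r₂)/2 = (1.695×10^5 + 1.074×10^6)/2 = 6.2175×10^5 km.
The half-period of the transfer ellipse is t = π√(a_t³/μ) = 1.368312×10^5 s.
The target's mean motion on its circular orbit is ω₂ = √(μ/r₂³) = 1.011304×10^-5 rad/s.
Angle swept by the target during transfer: ω₂·t = 1.38378 rad = 79.28°.
Arrival is 180° from departure on the ellipse, so φ = 180° − 79.28° = 100.7°.

φ = 100.7°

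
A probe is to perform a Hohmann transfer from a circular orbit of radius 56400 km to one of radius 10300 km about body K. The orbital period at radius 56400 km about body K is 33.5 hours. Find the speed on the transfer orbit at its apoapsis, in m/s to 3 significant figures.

From Kepler's third law T² = 4π²r³/μ at r = 56400 km, T = 33.5 hours = 33.5 × 3600 s = 1.206×10^5 s: μ = 4π²r³/T² = 4.86970×10^5 km³/s².
Semi-major axis of the transfer orbit: a_t = (56400 + 10300)/2 = 33350 km.
At apoapsis, r = 56400 km.
From the vis-viva equation, v = √[μ(2/r − 1/a_t)] = 1.633 km/s.

v = 1630 m/s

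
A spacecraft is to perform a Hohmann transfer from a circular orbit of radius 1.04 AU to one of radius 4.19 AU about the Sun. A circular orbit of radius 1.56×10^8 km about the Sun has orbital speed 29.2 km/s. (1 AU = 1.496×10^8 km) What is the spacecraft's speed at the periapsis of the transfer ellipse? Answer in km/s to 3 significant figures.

v = 37.0 km/s

From the circular-orbit relation v² = μ/r at r = 1.56×10^8 km: μ = v²r = (29.2)² × 1.56×10^8 = 1.33012×10^11 km³/s².
In km: r₁ = 1.04 × 1.496×10^8 = 1.55584×10^8 km; r₂ = 4.19 × 1.496×10^8 = 6.26824×10^8 km.
Transfer-ellipse semi-major axis a_t = (r₁ + r₂)/2 = (1.55584×10^8 + 6.26824×10^8)/2 = 3.91204×10^8 km.
At periapsis, r = 1.55584×10^8 km.
From the vis-viva equation, v = √[μ(2/r − 1/a_t)] = 37.01 km/s.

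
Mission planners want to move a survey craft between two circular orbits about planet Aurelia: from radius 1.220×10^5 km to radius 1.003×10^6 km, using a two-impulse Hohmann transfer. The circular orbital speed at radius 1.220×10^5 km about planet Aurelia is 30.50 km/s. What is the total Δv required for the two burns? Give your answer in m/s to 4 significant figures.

Δv = 15910 m/s

From the circular-orbit relation v² = μ/r at r = 1.220×10^5 km: μ = v²r = (30.50)² × 1.220×10^5 = 1.13490×10^8 km³/s².
The Hohmann ellipse has a_t = (r₁ + r₂)/2 = 5.625×10^5 km.
Circular speed at r₁: v₁ = √(μ/r₁) = √(1.13490×10^8/1.220×10^5) = 30.50 km/s.
On the transfer ellipse at r₁, vis-viva equation gives v_p = √[μ(2/r₁ − 1/a_t)] = 40.73 km/s.
First burn Δv₁ = |v_p − v₁| = 10.23 km/s.
Circular speed at r₂: v₂ = √(μ/r₂) = 10.637 km/s.
Transfer-orbit speed at r₂: v_a = √[μ(2/r₂ − 1/a_t)] = 4.9539 km/s.
Second burn Δv₂ = |v₂ − v_a| = 5.683 km/s.
Total Δv = Δv₁ + Δv₂ = 15.91 km/s.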